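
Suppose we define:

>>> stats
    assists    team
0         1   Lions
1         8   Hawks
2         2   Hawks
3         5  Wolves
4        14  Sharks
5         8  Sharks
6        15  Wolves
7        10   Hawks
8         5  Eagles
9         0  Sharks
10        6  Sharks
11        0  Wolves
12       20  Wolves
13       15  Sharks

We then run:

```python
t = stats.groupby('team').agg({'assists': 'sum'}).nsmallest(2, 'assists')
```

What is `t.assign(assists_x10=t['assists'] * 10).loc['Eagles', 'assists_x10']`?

group by team, sum of assists:
        assists
team           
Eagles        5
Hawks        20
Lions         1
Sharks       43
Wolves       40
take 2 rows with smallest assists:
        assists
team           
Lions         1
Eagles        5
add column assists_x10 = t['assists'] * 10:
        assists  assists_x10
team                        
Lions         1           10
Eagles        5           50
Then the value at row 'Eagles', column 'assists_x10': 50

50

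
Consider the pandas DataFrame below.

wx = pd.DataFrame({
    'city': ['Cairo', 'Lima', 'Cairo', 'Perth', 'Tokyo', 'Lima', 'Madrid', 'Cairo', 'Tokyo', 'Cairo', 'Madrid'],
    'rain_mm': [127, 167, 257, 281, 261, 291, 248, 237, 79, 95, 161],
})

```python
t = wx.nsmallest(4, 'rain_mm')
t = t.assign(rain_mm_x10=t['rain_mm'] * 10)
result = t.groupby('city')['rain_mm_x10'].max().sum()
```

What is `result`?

take 4 rows with smallest rain_mm:
      city  rain_mm
8    Tokyo       79
9    Cairo       95
0    Cairo      127
10  Madrid      161
add column rain_mm_x10 = t['rain_mm'] * 10:
      city  rain_mm  rain_mm_x10
8    Tokyo       79          790
9    Cairo       95          950
0    Cairo      127         1270
10  Madrid      161         1610
group by city, max of rain_mm_x10:
city
Cairo     1270
Madrid    1610
Tokyo      790
Name: rain_mm_x10, dtype: int64
Taking the sum of the resulting series gives 3670.

3670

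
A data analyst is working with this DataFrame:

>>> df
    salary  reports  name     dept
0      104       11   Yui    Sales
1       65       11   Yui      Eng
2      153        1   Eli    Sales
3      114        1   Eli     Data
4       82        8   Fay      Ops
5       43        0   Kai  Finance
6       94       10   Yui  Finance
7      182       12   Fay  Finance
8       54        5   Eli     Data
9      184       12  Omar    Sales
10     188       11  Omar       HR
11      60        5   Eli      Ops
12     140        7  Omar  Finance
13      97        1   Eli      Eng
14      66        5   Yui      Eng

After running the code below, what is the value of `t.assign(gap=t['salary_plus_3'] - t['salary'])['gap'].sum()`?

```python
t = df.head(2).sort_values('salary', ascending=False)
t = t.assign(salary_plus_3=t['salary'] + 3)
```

6

take first 2 rows:
   salary  reports name   dept
0     104       11  Yui  Sales
1      65       11  Yui    Eng
sort by salary descending:
   salary  reports name   dept
0     104       11  Yui  Sales
1      65       11  Yui    Eng
add column salary_plus_3 = t['salary'] + 3:
   salary  reports name   dept  salary_plus_3
0     104       11  Yui  Sales            107
1      65       11  Yui    Eng             68
add column gap = t['salary_plus_3'] - t['salary']:
   salary  reports name   dept  salary_plus_3  gap
0     104       11  Yui  Sales            107    3
1      65       11  Yui    Eng             68    3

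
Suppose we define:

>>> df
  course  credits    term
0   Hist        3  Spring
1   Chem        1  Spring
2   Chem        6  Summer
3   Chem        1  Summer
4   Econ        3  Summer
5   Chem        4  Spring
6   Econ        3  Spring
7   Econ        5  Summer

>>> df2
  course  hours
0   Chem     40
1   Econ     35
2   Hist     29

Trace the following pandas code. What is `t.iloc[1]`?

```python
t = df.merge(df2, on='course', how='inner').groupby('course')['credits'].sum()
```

11

merge on 'course' (how='inner') → 8 rows:
  course  credits    term  hours
0   Hist        3  Spring     29
1   Chem        1  Spring     40
2   Chem        6  Summer     40
3   Chem        1  Summer     40
4   Econ        3  Summer     35
5   Chem        4  Spring     40
6   Econ        3  Spring     35
7   Econ        5  Summer     35
group by course, sum of credits:
course
Chem    12
Econ    11
Hist     3
Name: credits, dtype: int64
Then the value at position 1: 11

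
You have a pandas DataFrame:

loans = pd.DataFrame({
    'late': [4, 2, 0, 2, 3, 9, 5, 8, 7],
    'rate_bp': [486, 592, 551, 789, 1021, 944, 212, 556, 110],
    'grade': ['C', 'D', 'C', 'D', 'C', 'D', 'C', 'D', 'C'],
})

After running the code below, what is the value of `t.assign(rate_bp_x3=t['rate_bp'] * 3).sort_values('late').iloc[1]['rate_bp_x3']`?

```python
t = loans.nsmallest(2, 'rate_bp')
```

330

take 2 rows with smallest rate_bp:
   late  rate_bp grade
8     7      110     C
6     5      212     C
add column rate_bp_x3 = t['rate_bp'] * 3:
   late  rate_bp grade  rate_bp_x3
8     7      110     C         330
6     5      212     C         636
sort by late:
   late  rate_bp grade  rate_bp_x3
6     5      212     C         636
8     7      110     C         330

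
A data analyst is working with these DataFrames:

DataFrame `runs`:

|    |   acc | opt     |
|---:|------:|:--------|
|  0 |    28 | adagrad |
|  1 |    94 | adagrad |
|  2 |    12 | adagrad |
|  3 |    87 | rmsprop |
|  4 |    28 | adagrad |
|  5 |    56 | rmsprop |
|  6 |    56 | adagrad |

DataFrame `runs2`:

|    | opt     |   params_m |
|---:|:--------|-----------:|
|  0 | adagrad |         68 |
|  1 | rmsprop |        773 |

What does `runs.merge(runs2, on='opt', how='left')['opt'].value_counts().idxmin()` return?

merge on 'opt' (how='left') → 7 rows:
   acc      opt  params_m
0   28  adagrad        68
1   94  adagrad        68
2   12  adagrad        68
3   87  rmsprop       773
4   28  adagrad        68
5   56  rmsprop       773
6   56  adagrad        68
value_counts of opt:
opt
adagrad    5
rmsprop    2
Name: count, dtype: int64
Hence rmsprop.

rmsprop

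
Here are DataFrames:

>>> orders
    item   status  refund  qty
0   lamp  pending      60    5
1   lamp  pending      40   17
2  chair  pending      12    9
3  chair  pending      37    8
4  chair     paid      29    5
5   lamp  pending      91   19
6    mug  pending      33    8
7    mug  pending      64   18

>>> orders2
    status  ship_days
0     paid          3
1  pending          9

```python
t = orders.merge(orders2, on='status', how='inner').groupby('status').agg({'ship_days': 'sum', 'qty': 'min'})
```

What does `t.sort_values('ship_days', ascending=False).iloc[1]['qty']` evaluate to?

5

merge on 'status' (how='inner') → 8 rows:
    item   status  refund  qty  ship_days
0   lamp  pending      60    5          9
1   lamp  pending      40   17          9
2  chair  pending      12    9          9
3  chair  pending      37    8          9
4  chair     paid      29    5          3
5   lamp  pending      91   19          9
6    mug  pending      33    8          9
7    mug  pending      64   18          9
group by status: sum(ship_days), min(qty):
         ship_days  qty
status                 
paid             3    5
pending         63    5
sort by ship_days descending:
         ship_days  qty
status                 
pending         63    5
paid             3    5
So iloc[1]['qty'] = 5.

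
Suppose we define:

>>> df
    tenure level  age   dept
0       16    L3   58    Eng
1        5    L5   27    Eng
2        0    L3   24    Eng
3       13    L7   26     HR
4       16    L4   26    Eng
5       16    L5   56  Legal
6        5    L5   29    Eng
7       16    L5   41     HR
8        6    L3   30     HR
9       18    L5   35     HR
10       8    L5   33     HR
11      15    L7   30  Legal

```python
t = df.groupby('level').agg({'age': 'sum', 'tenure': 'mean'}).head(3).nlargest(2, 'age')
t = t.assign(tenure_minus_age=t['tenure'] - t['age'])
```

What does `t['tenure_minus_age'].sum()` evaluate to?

-314.333333333

group by level: sum(age), mean(tenure):
       age     tenure
level                
L3     112   7.333333
L4      26  16.000000
L5     221  11.333333
L7      56  14.000000
take first 3 rows:
       age     tenure
level                
L3     112   7.333333
L4      26  16.000000
L5     221  11.333333
take 2 rows with largest age:
       age     tenure
level                
L5     221  11.333333
L3     112   7.333333
add column tenure_minus_age = t['tenure'] - t['age']:
       age     tenure  tenure_minus_age
level                                  
L5     221  11.333333       -209.666667
L3     112   7.333333       -104.666667
Hence -314.333333333.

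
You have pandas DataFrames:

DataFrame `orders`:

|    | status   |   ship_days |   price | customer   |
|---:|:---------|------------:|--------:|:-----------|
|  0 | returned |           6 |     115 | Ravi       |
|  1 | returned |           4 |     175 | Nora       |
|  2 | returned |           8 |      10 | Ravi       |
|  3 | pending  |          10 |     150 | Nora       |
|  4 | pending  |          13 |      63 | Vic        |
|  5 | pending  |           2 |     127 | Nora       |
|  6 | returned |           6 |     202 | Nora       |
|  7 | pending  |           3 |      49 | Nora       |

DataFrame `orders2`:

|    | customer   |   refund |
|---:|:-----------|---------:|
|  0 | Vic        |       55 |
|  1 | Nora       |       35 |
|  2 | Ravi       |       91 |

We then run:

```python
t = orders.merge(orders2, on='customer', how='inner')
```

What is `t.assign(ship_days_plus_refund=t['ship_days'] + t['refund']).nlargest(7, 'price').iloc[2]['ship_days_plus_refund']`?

merge on 'customer' (how='inner') → 8 rows:
     status  ship_days  price customer  refund
0  returned          6    115     Ravi      91
1  returned          4    175     Nora      35
2  returned          8     10     Ravi      91
3   pending         10    150     Nora      35
4   pending         13     63      Vic      55
5   pending          2    127     Nora      35
6  returned          6    202     Nora      35
7   pending          3     49     Nora      35
add column ship_days_plus_refund = t['ship_days'] + t['refund']:
     status  ship_days  price customer  refund  ship_days_plus_refund
0  returned          6    115     Ravi      91                     97
1  returned          4    175     Nora      35                     39
2  returned          8     10     Ravi      91                     99
3   pending         10    150     Nora      35                     45
4   pending         13     63      Vic      55                     68
5   pending          2    127     Nora      35                     37
6  returned          6    202     Nora      35                     41
7   pending          3     49     Nora      35                     38
take 7 rows with largest price:
     status  ship_days  price customer  refund  ship_days_plus_refund
6  returned          6    202     Nora      35                     41
1  returned          4    175     Nora      35                     39
3   pending         10    150     Nora      35                     45
5   pending          2    127     Nora      35                     37
0  returned          6    115     Ravi      91                     97
4   pending         13     63      Vic      55                     68
7   pending          3     49     Nora      35                     38
Then the value at position 2, column 'ship_days_plus_refund': 45

45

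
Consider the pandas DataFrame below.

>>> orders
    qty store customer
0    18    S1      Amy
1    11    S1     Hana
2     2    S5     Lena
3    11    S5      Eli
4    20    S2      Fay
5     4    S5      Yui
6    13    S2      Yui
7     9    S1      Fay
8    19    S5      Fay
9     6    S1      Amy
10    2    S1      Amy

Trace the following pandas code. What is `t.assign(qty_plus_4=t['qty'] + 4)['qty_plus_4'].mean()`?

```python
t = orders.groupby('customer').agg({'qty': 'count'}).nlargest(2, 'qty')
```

7.0

group by customer, count of qty:
          qty
customer     
Amy         3
Eli         1
Fay         3
Hana        1
Lena        1
Yui         2
take 2 rows with largest qty:
          qty
customer     
Amy         3
Fay         3
add column qty_plus_4 = t['qty'] + 4:
          qty  qty_plus_4
customer                 
Amy         3           7
Fay         3           7
So mean() = 7.0.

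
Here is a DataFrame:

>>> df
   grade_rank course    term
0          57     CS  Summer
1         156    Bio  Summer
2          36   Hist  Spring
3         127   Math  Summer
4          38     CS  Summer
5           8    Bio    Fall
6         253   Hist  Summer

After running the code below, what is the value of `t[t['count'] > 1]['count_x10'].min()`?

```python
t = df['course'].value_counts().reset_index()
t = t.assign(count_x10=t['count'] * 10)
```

20

value_counts of course:
course
CS      2
Bio     2
Hist    2
Math    1
Name: count, dtype: int64
reset_index():
  course  count
0     CS      2
1    Bio      2
2   Hist      2
3   Math      1
add column count_x10 = t['count'] * 10:
  course  count  count_x10
0     CS      2         20
1    Bio      2         20
2   Hist      2         20
3   Math      1         10
filter rows where count > 1:
  course  count  count_x10
0     CS      2         20
1    Bio      2         20
2   Hist      2         20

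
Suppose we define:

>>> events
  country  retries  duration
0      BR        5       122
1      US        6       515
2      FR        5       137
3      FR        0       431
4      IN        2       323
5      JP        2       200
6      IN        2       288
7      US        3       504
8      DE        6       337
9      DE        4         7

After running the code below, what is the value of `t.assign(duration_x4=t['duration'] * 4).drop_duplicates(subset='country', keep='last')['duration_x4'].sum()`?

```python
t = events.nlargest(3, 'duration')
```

take 3 rows with largest duration:
  country  retries  duration
1      US        6       515
7      US        3       504
3      FR        0       431
add column duration_x4 = t['duration'] * 4:
  country  retries  duration  duration_x4
1      US        6       515         2060
7      US        3       504         2016
3      FR        0       431         1724
drop duplicate country (keep=last):
  country  retries  duration  duration_x4
7      US        3       504         2016
3      FR        0       431         1724
Hence 3740.

3740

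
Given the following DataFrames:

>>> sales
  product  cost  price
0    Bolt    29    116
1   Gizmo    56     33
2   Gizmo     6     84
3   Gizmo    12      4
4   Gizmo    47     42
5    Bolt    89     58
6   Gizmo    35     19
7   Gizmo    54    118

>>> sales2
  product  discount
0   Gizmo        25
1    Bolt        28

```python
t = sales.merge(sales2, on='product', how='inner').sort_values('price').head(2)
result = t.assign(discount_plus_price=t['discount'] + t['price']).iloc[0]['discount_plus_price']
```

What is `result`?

29

merge on 'product' (how='inner') → 8 rows:
  product  cost  price  discount
0    Bolt    29    116        28
1   Gizmo    56     33        25
2   Gizmo     6     84        25
3   Gizmo    12      4        25
4   Gizmo    47     42        25
5    Bolt    89     58        28
6   Gizmo    35     19        25
7   Gizmo    54    118        25
sort by price:
  product  cost  price  discount
3   Gizmo    12      4        25
6   Gizmo    35     19        25
1   Gizmo    56     33        25
4   Gizmo    47     42        25
5    Bolt    89     58        28
2   Gizmo     6     84        25
0    Bolt    29    116        28
7   Gizmo    54    118        25
take first 2 rows:
  product  cost  price  discount
3   Gizmo    12      4        25
6   Gizmo    35     19        25
add column discount_plus_price = t['discount'] + t['price']:
  product  cost  price  discount  discount_plus_price
3   Gizmo    12      4        25                   29
6   Gizmo    35     19        25                   44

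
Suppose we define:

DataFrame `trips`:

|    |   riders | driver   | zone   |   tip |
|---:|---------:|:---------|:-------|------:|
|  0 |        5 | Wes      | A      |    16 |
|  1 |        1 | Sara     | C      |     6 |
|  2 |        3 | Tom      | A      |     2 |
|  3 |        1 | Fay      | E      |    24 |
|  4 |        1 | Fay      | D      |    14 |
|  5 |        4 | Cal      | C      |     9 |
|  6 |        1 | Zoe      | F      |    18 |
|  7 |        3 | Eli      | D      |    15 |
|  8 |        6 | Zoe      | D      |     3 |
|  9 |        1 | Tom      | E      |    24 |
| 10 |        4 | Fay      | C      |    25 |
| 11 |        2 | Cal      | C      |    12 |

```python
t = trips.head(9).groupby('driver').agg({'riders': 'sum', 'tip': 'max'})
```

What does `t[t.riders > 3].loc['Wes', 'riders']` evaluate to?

5

take first 9 rows:
   riders driver zone  tip
0       5    Wes    A   16
1       1   Sara    C    6
2       3    Tom    A    2
3       1    Fay    E   24
4       1    Fay    D   14
5       4    Cal    C    9
6       1    Zoe    F   18
7       3    Eli    D   15
8       6    Zoe    D    3
group by driver: sum(riders), max(tip):
        riders  tip
driver             
Cal          4    9
Eli          3   15
Fay          2   24
Sara         1    6
Tom          3    2
Wes          5   16
Zoe          7   18
filter rows where riders > 3:
        riders  tip
driver             
Cal          4    9
Wes          5   16
Zoe          7   18
Taking the value at row 'Wes', column 'riders' gives 5.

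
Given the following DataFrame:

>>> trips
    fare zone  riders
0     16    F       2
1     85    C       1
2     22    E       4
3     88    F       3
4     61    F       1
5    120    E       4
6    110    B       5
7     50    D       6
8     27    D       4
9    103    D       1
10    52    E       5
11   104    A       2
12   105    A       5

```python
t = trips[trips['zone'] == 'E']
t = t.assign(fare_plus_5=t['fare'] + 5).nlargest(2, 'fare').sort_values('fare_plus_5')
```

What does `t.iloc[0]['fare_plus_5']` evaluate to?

57

filter rows where zone == 'E':
    fare zone  riders
2     22    E       4
5    120    E       4
10    52    E       5
add column fare_plus_5 = t['fare'] + 5:
    fare zone  riders  fare_plus_5
2     22    E       4           27
5    120    E       4          125
10    52    E       5           57
take 2 rows with largest fare:
    fare zone  riders  fare_plus_5
5    120    E       4          125
10    52    E       5           57
sort by fare_plus_5:
    fare zone  riders  fare_plus_5
10    52    E       5           57
5    120    E       4          125
So iloc[0]['fare_plus_5'] = 57.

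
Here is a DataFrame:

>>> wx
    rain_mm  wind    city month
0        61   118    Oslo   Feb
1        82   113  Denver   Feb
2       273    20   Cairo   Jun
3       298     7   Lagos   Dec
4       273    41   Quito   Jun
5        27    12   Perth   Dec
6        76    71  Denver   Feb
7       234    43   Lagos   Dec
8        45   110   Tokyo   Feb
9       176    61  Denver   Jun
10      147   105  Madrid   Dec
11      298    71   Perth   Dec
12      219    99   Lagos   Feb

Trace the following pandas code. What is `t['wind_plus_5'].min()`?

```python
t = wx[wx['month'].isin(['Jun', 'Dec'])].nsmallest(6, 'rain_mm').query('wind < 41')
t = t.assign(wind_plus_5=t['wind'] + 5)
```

filter rows where month in ['Jun', 'Dec']:
    rain_mm  wind    city month
2       273    20   Cairo   Jun
3       298     7   Lagos   Dec
4       273    41   Quito   Jun
5        27    12   Perth   Dec
7       234    43   Lagos   Dec
9       176    61  Denver   Jun
10      147   105  Madrid   Dec
11      298    71   Perth   Dec
take 6 rows with smallest rain_mm:
    rain_mm  wind    city month
5        27    12   Perth   Dec
10      147   105  Madrid   Dec
9       176    61  Denver   Jun
7       234    43   Lagos   Dec
2       273    20   Cairo   Jun
4       273    41   Quito   Jun
filter rows where wind < 41:
   rain_mm  wind   city month
5       27    12  Perth   Dec
2      273    20  Cairo   Jun
add column wind_plus_5 = t['wind'] + 5:
   rain_mm  wind   city month  wind_plus_5
5       27    12  Perth   Dec           17
2      273    20  Cairo   Jun           25

17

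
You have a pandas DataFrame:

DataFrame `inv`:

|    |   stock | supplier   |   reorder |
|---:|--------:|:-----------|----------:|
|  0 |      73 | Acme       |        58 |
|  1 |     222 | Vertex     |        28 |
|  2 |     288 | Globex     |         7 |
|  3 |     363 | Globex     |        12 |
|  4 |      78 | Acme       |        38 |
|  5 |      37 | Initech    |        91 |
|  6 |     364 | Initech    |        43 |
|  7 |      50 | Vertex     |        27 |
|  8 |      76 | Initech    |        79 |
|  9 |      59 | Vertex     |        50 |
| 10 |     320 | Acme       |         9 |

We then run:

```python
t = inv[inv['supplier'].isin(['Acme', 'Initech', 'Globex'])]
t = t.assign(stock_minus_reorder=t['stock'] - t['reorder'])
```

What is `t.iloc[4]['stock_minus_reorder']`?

-54

filter rows where supplier in ['Acme', 'Initech', 'Globex']:
    stock supplier  reorder
0      73     Acme       58
2     288   Globex        7
3     363   Globex       12
4      78     Acme       38
5      37  Initech       91
6     364  Initech       43
8      76  Initech       79
10    320     Acme        9
add column stock_minus_reorder = t['stock'] - t['reorder']:
    stock supplier  reorder  stock_minus_reorder
0      73     Acme       58                   15
2     288   Globex        7                  281
3     363   Globex       12                  351
4      78     Acme       38                   40
5      37  Initech       91                  -54
6     364  Initech       43                  321
8      76  Initech       79                   -3
10    320     Acme        9                  311
value at position 4, column 'stock_minus_reorder' → -54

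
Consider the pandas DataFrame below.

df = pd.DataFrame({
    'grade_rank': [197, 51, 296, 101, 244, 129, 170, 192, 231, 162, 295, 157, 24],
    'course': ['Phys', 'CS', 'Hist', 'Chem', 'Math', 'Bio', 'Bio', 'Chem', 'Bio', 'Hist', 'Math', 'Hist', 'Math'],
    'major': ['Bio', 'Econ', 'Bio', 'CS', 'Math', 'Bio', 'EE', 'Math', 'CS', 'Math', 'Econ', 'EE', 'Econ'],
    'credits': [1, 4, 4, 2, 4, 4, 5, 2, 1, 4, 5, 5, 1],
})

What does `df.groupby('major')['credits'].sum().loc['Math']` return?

group by major, sum of credits:
major
Bio      9
CS       3
EE      10
Econ    10
Math    10
Name: credits, dtype: int64

10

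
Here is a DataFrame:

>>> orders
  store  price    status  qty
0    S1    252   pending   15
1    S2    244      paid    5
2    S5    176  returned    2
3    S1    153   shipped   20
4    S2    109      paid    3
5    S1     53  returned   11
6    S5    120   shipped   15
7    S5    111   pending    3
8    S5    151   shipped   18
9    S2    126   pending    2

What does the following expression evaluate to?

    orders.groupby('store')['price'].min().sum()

group by store, min of price:
store
S1     53
S2    109
S5    111
Name: price, dtype: int64
Reading off the sum of the resulting series, we get 273.

273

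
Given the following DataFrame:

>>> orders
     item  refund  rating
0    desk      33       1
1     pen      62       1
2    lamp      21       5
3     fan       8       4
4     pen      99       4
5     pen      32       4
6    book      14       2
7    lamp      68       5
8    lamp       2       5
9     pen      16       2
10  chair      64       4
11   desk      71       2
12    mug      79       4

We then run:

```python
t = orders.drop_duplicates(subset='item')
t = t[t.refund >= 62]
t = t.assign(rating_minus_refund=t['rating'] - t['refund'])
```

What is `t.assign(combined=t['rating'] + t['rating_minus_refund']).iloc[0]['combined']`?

-60

drop duplicate item (keep=first):
     item  refund  rating
0    desk      33       1
1     pen      62       1
2    lamp      21       5
3     fan       8       4
6    book      14       2
10  chair      64       4
12    mug      79       4
filter rows where refund >= 62:
     item  refund  rating
1     pen      62       1
10  chair      64       4
12    mug      79       4
add column rating_minus_refund = t['rating'] - t['refund']:
     item  refund  rating  rating_minus_refund
1     pen      62       1                  -61
10  chair      64       4                  -60
12    mug      79       4                  -75
add column combined = t['rating'] + t['rating_minus_refund']:
     item  refund  rating  rating_minus_refund  combined
1     pen      62       1                  -61       -60
10  chair      64       4                  -60       -56
12    mug      79       4                  -75       -71
So iloc[0]['combined'] = -60.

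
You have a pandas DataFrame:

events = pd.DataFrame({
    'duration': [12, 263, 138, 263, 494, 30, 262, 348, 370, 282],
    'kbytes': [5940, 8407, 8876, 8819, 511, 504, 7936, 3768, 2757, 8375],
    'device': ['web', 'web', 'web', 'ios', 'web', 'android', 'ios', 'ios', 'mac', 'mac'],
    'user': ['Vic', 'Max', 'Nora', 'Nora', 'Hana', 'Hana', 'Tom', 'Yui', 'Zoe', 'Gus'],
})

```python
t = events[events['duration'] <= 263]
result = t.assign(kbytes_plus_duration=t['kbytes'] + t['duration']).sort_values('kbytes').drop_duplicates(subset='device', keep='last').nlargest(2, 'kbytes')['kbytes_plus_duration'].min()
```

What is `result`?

filter rows where duration <= 263:
   duration  kbytes   device  user
0        12    5940      web   Vic
1       263    8407      web   Max
2       138    8876      web  Nora
3       263    8819      ios  Nora
5        30     504  android  Hana
6       262    7936      ios   Tom
add column kbytes_plus_duration = t['kbytes'] + t['duration']:
   duration  kbytes   device  user  kbytes_plus_duration
0        12    5940      web   Vic                  5952
1       263    8407      web   Max                  8670
2       138    8876      web  Nora                  9014
3       263    8819      ios  Nora                  9082
5        30     504  android  Hana                   534
6       262    7936      ios   Tom                  8198
sort by kbytes:
   duration  kbytes   device  user  kbytes_plus_duration
5        30     504  android  Hana                   534
0        12    5940      web   Vic                  5952
6       262    7936      ios   Tom                  8198
1       263    8407      web   Max                  8670
3       263    8819      ios  Nora                  9082
2       138    8876      web  Nora                  9014
drop duplicate device (keep=last):
   duration  kbytes   device  user  kbytes_plus_duration
5        30     504  android  Hana                   534
3       263    8819      ios  Nora                  9082
2       138    8876      web  Nora                  9014
take 2 rows with largest kbytes:
   duration  kbytes device  user  kbytes_plus_duration
2       138    8876    web  Nora                  9014
3       263    8819    ios  Nora                  9082

9014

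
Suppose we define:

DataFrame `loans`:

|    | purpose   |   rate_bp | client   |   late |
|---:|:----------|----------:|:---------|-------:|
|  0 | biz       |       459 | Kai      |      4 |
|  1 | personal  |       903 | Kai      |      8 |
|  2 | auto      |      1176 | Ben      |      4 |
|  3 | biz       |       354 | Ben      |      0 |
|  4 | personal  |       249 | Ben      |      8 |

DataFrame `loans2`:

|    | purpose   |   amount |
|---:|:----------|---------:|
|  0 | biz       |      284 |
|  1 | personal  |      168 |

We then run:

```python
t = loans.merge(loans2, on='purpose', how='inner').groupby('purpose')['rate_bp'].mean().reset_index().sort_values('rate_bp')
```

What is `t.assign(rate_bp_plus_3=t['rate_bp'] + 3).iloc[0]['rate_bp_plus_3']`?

409.5

merge on 'purpose' (how='inner') → 4 rows:
    purpose  rate_bp client  late  amount
0       biz      459    Kai     4     284
1  personal      903    Kai     8     168
2       biz      354    Ben     0     284
3  personal      249    Ben     8     168
group by purpose, mean of rate_bp:
purpose
biz         406.5
personal    576.0
Name: rate_bp, dtype: float64
reset_index():
    purpose  rate_bp
0       biz    406.5
1  personal    576.0
sort by rate_bp:
    purpose  rate_bp
0       biz    406.5
1  personal    576.0
add column rate_bp_plus_3 = t['rate_bp'] + 3:
    purpose  rate_bp  rate_bp_plus_3
0       biz    406.5           409.5
1  personal    576.0           579.0
Finally, value at position 0, column 'rate_bp_plus_3' = 409.5.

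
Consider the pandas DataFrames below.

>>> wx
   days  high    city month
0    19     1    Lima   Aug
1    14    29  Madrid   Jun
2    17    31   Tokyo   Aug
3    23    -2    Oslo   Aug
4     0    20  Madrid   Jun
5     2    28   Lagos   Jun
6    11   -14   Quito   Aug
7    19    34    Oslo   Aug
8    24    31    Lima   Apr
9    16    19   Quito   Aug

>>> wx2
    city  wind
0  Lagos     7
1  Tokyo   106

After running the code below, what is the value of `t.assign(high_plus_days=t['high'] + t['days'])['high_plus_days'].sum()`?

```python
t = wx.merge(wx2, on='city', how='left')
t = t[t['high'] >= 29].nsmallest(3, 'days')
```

merge on 'city' (how='left') → 10 rows:
   days  high    city month   wind
0    19     1    Lima   Aug    NaN
1    14    29  Madrid   Jun    NaN
2    17    31   Tokyo   Aug  106.0
3    23    -2    Oslo   Aug    NaN
4     0    20  Madrid   Jun    NaN
5     2    28   Lagos   Jun    7.0
6    11   -14   Quito   Aug    NaN
7    19    34    Oslo   Aug    NaN
8    24    31    Lima   Apr    NaN
9    16    19   Quito   Aug    NaN
filter rows where high >= 29:
   days  high    city month   wind
1    14    29  Madrid   Jun    NaN
2    17    31   Tokyo   Aug  106.0
7    19    34    Oslo   Aug    NaN
8    24    31    Lima   Apr    NaN
take 3 rows with smallest days:
   days  high    city month   wind
1    14    29  Madrid   Jun    NaN
2    17    31   Tokyo   Aug  106.0
7    19    34    Oslo   Aug    NaN
add column high_plus_days = t['high'] + t['days']:
   days  high    city month   wind  high_plus_days
1    14    29  Madrid   Jun    NaN              43
2    17    31   Tokyo   Aug  106.0              48
7    19    34    Oslo   Aug    NaN              53
sum of column 'high_plus_days' → 144

144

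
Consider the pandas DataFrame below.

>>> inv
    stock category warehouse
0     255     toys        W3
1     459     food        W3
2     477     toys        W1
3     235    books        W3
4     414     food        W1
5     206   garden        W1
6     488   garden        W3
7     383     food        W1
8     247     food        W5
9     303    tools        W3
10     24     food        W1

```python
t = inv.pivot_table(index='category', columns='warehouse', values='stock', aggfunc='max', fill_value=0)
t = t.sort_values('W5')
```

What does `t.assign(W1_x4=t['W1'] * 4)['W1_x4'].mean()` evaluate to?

pivot: rows=category, cols=warehouse, max(stock):
warehouse   W1   W3   W5
category                
books        0  235    0
food       414  459  247
garden     206  488    0
tools        0  303    0
toys       477  255    0
sort by W5:
warehouse   W1   W3   W5
category                
books        0  235    0
garden     206  488    0
tools        0  303    0
toys       477  255    0
food       414  459  247
add column W1_x4 = t['W1'] * 4:
warehouse   W1   W3   W5  W1_x4
category                       
books        0  235    0      0
garden     206  488    0    824
tools        0  303    0      0
toys       477  255    0   1908
food       414  459  247   1656

877.6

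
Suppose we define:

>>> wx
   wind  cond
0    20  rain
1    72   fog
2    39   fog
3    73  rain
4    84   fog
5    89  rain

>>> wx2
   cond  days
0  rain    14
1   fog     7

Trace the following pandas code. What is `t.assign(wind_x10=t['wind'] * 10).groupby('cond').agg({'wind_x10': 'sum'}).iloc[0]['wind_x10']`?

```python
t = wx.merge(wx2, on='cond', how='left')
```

merge on 'cond' (how='left') → 6 rows:
   wind  cond  days
0    20  rain    14
1    72   fog     7
2    39   fog     7
3    73  rain    14
4    84   fog     7
5    89  rain    14
add column wind_x10 = t['wind'] * 10:
   wind  cond  days  wind_x10
0    20  rain    14       200
1    72   fog     7       720
2    39   fog     7       390
3    73  rain    14       730
4    84   fog     7       840
5    89  rain    14       890
group by cond, sum of wind_x10:
      wind_x10
cond          
fog       1950
rain      1820

1950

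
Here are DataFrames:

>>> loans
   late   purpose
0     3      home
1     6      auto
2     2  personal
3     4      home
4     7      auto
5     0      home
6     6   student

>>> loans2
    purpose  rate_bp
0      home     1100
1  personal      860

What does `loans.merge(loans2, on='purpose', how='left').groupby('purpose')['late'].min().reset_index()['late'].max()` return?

merge on 'purpose' (how='left') → 7 rows:
   late   purpose  rate_bp
0     3      home   1100.0
1     6      auto      NaN
2     2  personal    860.0
3     4      home   1100.0
4     7      auto      NaN
5     0      home   1100.0
6     6   student      NaN
group by purpose, min of late:
purpose
auto        6
home        0
personal    2
student     6
Name: late, dtype: int64
reset_index():
    purpose  late
0      auto     6
1      home     0
2  personal     2
3   student     6
Reading off the max of column 'late', we get 6.

6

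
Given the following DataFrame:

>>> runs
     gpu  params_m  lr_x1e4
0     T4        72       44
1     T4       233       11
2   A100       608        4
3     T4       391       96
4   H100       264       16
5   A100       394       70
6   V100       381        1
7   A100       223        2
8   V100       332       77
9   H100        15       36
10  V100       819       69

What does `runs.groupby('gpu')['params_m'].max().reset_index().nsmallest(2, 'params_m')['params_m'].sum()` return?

group by gpu, max of params_m:
gpu
A100    608
H100    264
T4      391
V100    819
Name: params_m, dtype: int64
reset_index():
    gpu  params_m
0  A100       608
1  H100       264
2    T4       391
3  V100       819
take 2 rows with smallest params_m:
    gpu  params_m
1  H100       264
2    T4       391
Taking the sum of column 'params_m' gives 655.

655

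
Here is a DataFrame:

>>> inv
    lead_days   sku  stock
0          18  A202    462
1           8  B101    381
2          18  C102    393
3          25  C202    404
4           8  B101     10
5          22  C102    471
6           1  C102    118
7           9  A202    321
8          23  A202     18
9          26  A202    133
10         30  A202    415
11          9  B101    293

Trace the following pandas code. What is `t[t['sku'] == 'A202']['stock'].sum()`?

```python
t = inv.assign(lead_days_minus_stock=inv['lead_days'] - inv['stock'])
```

add column lead_days_minus_stock = inv['lead_days'] - inv['stock']:
    lead_days   sku  stock  lead_days_minus_stock
0          18  A202    462                   -444
1           8  B101    381                   -373
2          18  C102    393                   -375
3          25  C202    404                   -379
4           8  B101     10                     -2
5          22  C102    471                   -449
6           1  C102    118                   -117
7           9  A202    321                   -312
8          23  A202     18                      5
9          26  A202    133                   -107
10         30  A202    415                   -385
11          9  B101    293                   -284
filter rows where sku == 'A202':
    lead_days   sku  stock  lead_days_minus_stock
0          18  A202    462                   -444
7           9  A202    321                   -312
8          23  A202     18                      5
9          26  A202    133                   -107
10         30  A202    415                   -385
So sum() = 1349.

1349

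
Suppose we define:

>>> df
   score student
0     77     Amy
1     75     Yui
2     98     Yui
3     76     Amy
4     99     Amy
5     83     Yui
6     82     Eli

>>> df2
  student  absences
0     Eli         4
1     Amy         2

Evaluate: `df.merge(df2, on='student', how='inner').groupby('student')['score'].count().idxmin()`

merge on 'student' (how='inner') → 4 rows:
   score student  absences
0     77     Amy         2
1     76     Amy         2
2     99     Amy         2
3     82     Eli         4
group by student, count of score:
student
Amy    3
Eli    1
Name: score, dtype: int64
So idxmin() = Eli.

Eli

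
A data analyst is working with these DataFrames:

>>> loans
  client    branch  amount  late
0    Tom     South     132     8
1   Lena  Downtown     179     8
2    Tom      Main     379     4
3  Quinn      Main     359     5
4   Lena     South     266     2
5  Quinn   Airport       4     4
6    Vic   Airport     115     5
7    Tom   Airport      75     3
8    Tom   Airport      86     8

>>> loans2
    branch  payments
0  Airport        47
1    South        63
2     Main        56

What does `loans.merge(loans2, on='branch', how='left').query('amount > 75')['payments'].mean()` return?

55.3333333333

merge on 'branch' (how='left') → 9 rows:
  client    branch  amount  late  payments
0    Tom     South     132     8      63.0
1   Lena  Downtown     179     8       NaN
2    Tom      Main     379     4      56.0
3  Quinn      Main     359     5      56.0
4   Lena     South     266     2      63.0
5  Quinn   Airport       4     4      47.0
6    Vic   Airport     115     5      47.0
7    Tom   Airport      75     3      47.0
8    Tom   Airport      86     8      47.0
filter rows where amount > 75:
  client    branch  amount  late  payments
0    Tom     South     132     8      63.0
1   Lena  Downtown     179     8       NaN
2    Tom      Main     379     4      56.0
3  Quinn      Main     359     5      56.0
4   Lena     South     266     2      63.0
6    Vic   Airport     115     5      47.0
8    Tom   Airport      86     8      47.0
The mean of column 'payments' is 55.3333333333.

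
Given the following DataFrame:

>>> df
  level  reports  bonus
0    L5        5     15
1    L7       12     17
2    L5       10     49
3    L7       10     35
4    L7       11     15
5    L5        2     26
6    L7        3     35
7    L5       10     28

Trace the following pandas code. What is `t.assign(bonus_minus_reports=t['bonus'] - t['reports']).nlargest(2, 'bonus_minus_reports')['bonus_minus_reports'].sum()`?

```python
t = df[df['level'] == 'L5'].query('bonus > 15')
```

filter rows where level == 'L5':
  level  reports  bonus
0    L5        5     15
2    L5       10     49
5    L5        2     26
7    L5       10     28
filter rows where bonus > 15:
  level  reports  bonus
2    L5       10     49
5    L5        2     26
7    L5       10     28
add column bonus_minus_reports = t['bonus'] - t['reports']:
  level  reports  bonus  bonus_minus_reports
2    L5       10     49                   39
5    L5        2     26                   24
7    L5       10     28                   18
take 2 rows with largest bonus_minus_reports:
  level  reports  bonus  bonus_minus_reports
2    L5       10     49                   39
5    L5        2     26                   24
sum of column 'bonus_minus_reports' → 63

63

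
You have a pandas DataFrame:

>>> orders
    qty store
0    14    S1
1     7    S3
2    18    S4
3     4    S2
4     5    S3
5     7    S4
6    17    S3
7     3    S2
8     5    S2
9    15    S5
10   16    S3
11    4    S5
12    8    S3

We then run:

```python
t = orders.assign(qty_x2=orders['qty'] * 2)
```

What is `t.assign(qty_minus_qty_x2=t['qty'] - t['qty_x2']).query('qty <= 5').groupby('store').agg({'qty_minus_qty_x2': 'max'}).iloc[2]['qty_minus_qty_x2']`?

-4

add column qty_x2 = orders['qty'] * 2:
    qty store  qty_x2
0    14    S1      28
1     7    S3      14
2    18    S4      36
3     4    S2       8
4     5    S3      10
5     7    S4      14
6    17    S3      34
7     3    S2       6
8     5    S2      10
9    15    S5      30
10   16    S3      32
11    4    S5       8
12    8    S3      16
add column qty_minus_qty_x2 = t['qty'] - t['qty_x2']:
    qty store  qty_x2  qty_minus_qty_x2
0    14    S1      28               -14
1     7    S3      14                -7
2    18    S4      36               -18
3     4    S2       8                -4
4     5    S3      10                -5
5     7    S4      14                -7
6    17    S3      34               -17
7     3    S2       6                -3
8     5    S2      10                -5
9    15    S5      30               -15
10   16    S3      32               -16
11    4    S5       8                -4
12    8    S3      16                -8
filter rows where qty <= 5:
    qty store  qty_x2  qty_minus_qty_x2
3     4    S2       8                -4
4     5    S3      10                -5
7     3    S2       6                -3
8     5    S2      10                -5
11    4    S5       8                -4
group by store, max of qty_minus_qty_x2:
       qty_minus_qty_x2
store                  
S2                   -3
S3                   -5
S5                   -4
value at position 2, column 'qty_minus_qty_x2' → -4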